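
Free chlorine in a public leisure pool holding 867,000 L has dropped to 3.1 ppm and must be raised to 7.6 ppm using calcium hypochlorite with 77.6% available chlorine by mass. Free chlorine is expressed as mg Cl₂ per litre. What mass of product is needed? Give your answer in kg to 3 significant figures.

Chlorine deficit: 7.6 − 3.1 = 4.5 ppm = 4.5 mg/L as Cl₂.
Cl₂ equivalent needed: 4.5 mg/L × 867,000 L = 3,902,000 mg = 3902 g.
Product at 77.6% available chlorine: 3902 / 0.776 = 5028 g.

5.03 kg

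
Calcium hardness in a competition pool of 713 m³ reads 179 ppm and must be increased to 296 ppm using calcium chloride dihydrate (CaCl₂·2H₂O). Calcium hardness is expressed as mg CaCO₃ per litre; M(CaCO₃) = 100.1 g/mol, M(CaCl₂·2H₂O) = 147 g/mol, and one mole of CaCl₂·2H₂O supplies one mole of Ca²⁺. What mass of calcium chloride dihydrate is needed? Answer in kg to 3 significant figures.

123 kg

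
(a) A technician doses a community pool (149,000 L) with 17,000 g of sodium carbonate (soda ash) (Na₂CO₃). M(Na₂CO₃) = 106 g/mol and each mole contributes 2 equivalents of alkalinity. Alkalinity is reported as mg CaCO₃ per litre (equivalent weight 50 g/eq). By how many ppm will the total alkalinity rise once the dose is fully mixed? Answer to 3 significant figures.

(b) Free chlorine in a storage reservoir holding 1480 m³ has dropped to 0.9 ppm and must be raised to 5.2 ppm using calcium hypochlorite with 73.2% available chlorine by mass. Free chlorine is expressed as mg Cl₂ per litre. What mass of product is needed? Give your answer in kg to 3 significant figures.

(a) 108 ppm; (b) 8.69 kg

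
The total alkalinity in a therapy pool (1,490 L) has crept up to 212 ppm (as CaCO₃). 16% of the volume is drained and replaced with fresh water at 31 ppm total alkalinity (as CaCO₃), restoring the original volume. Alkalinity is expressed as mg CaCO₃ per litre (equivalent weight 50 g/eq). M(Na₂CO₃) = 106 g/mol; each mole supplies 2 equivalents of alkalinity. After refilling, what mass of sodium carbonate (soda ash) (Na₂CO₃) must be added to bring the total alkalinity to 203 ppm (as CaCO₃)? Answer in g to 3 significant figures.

31.5 g

After draining 16% and refilling: 212 × 0.84 + 31 × 0.16 = 183.04 ppm.
Deficit to target: 203 − 183.04 = 19.96 mg/L.
As CaCO₃: 19.96 mg/L × 1,490 L = 29.74 g; ÷ 50 g/eq ÷ 2 = 0.2974 mol Na₂CO₃.
Mass: 0.2974 × 106 = 31.52 g.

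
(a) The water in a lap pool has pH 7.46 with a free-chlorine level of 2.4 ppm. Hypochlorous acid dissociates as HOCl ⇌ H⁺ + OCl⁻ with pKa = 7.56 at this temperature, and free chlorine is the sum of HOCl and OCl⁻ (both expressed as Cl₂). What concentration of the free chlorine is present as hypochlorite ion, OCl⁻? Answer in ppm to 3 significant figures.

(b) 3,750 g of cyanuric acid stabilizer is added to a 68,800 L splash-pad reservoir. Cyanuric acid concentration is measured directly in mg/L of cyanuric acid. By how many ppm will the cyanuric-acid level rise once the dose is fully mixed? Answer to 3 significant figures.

(a) 1.06 ppm; (b) 54.5 ppm

(a) [OCl⁻]/[HOCl] = 10^(pH − pKa) = 10^(7.46 − 7.56) = 10^-0.10 = 0.7943.
(a) Fraction as HOCl = 1 / (1 + 0.7943) = 0.5573.
(a) OCl⁻ = (1 − 0.5573) × 2.4 ppm = 1.062 ppm.

(b) Rise: 3,750 g / 68,800 L × 1000 = 54.51 mg/L.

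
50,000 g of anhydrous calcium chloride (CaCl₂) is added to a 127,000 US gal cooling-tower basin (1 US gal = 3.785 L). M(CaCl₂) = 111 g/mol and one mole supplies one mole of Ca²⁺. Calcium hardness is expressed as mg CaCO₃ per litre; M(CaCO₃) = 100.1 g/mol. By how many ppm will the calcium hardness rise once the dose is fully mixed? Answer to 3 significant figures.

93.8 ppm

Volume: 127,000 US gal × 3.785 L/gal = 480,695 L.
Moles of Ca²⁺: 50,000 g ÷ 111 g/mol = 450.5 mol.
As CaCO₃: 450.5 mol × 100.1 g/mol = 45,090 g.
Rise: 45,090 g / 480,695 L × 1000 = 93.8 mg/L.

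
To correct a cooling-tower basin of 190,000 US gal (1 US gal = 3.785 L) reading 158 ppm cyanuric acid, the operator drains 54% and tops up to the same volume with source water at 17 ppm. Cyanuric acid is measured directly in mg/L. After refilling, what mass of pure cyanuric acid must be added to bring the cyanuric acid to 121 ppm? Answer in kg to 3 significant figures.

28.1 kg

Volume: 190,000 US gal × 3.785 L/gal = 719,150 L.
After draining 54% and refilling: 158 × 0.46 + 17 × 0.54 = 81.86 ppm.
Deficit to target: 121 − 81.86 = 39.14 mg/L.
Mass: 39.14 mg/L × 719,150 L = 28,150 g cyanuric acid.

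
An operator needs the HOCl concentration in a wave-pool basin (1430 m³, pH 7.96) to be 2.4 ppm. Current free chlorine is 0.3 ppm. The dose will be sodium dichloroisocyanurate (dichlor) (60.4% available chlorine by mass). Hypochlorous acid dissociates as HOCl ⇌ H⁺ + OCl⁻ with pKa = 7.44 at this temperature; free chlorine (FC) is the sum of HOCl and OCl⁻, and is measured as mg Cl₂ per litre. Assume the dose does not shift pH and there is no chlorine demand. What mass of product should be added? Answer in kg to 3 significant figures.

23.8 kg

Volume: 1430 m³ = 1,430,000 L.
[OCl⁻]/[HOCl] = 10^(pH − pKa) = 10^(7.96 − 7.44) = 3.311; fraction as HOCl = 1/(1 + 3.311) = 0.2319.
Free chlorine required for 2.4 ppm HOCl: 2.4 / 0.2319 = 10.35 ppm.
FC to add: 10.35 − 0.3 = 10.05 mg/L as Cl₂.
Cl₂ equivalent: 10.05 mg/L × 1,430,000 L = 14,370 g.
Product at 60.4% available Cl: 14,370 / 0.604 = 23,790 g.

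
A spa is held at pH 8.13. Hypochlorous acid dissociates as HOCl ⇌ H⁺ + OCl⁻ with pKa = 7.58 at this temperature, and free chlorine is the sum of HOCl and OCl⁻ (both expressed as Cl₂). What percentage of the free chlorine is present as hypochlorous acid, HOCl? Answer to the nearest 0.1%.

22.0%

[OCl⁻]/[HOCl] = 10^(pH − pKa) = 10^(8.13 − 7.58) = 10^0.55 = 3.548.
Fraction as HOCl = 1 / (1 + 3.548) = 0.2199.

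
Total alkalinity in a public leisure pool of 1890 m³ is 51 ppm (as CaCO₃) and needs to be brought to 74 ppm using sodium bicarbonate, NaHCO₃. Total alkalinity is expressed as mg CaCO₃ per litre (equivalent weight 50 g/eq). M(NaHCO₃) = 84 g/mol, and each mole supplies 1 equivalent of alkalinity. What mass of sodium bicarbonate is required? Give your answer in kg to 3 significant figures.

73.0 kg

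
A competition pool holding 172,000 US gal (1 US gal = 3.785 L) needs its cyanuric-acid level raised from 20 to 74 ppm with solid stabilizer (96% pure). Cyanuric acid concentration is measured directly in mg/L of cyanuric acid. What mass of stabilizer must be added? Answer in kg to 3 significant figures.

36.6 kg

Volume: 172,000 US gal × 3.785 L/gal = 651,020 L.
CYA to add: (74 − 20) = 54 mg/L × 651,020 L = 35,160 g cyanuric acid.
At 96% purity: 35,160 / 0.96 = 36,620 g product.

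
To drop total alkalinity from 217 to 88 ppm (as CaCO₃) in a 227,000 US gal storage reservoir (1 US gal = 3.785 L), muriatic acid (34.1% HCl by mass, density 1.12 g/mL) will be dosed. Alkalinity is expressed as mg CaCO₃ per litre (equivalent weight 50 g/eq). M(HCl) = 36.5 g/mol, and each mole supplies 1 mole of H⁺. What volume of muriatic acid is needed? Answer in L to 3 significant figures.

212 L

Volume: 227,000 US gal × 3.785 L/gal = 859,195 L.
Alkalinity to neutralize: (217 − 88) = 129 mg/L as CaCO₃ × 859,195 L = 110,800 g as CaCO₃.
Equivalents of H⁺ required: 110,800 ÷ 50 g/eq = 2217 eq = 2217 mol HCl.
Mass of HCl: 2217 × 36.5 = 80,910 g.
Mass of 34.1% solution: 80,910 / 0.341 = 237,300 g.
Volume: 237,300 g ÷ 1.12 g/mL = 211,900 mL.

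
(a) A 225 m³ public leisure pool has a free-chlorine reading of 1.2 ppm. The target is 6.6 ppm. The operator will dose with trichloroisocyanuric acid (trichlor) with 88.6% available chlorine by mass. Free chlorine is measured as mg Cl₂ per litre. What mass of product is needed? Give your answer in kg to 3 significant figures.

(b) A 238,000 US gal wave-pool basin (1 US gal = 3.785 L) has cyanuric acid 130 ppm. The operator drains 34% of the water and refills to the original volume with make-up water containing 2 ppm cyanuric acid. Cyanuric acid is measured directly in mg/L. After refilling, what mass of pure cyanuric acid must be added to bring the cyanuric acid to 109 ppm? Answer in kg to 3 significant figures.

(a) Volume: 225 m³ = 225,000 L.
(a) Chlorine deficit: 6.6 − 1.2 = 5.4 ppm = 5.4 mg/L as Cl₂.
(a) Cl₂ equivalent needed: 5.4 mg/L × 225,000 L = 1,215,000 mg = 1215 g.
(a) Product at 88.6% available chlorine: 1215 / 0.886 = 1371 g.

(b) Volume: 238,000 US gal × 3.785 L/gal = 900,830 L.
(b) After draining 34% and refilling: 130 × 0.66 + 2 × 0.34 = 86.48 ppm.
(b) Deficit to target: 109 − 86.48 = 22.52 mg/L.
(b) Mass: 22.52 mg/L × 900,830 L = 20,290 g cyanuric acid.

(a) 1.37 kg; (b) 20.3 kg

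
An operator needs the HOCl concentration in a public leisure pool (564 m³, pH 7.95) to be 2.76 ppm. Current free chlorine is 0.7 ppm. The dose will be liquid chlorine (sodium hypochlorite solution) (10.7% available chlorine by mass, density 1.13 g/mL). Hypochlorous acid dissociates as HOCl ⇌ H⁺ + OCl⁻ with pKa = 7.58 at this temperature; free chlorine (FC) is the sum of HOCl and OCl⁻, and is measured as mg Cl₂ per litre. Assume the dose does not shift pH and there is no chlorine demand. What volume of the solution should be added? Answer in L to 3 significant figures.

Volume: 564 m³ = 564,000 L.
[OCl⁻]/[HOCl] = 10^(pH − pKa) = 10^(7.95 − 7.58) = 2.344; fraction as HOCl = 1/(1 + 2.344) = 0.299.
Free chlorine required for 2.76 ppm HOCl: 2.76 / 0.299 = 9.23 ppm.
FC to add: 9.23 − 0.7 = 8.53 mg/L as Cl₂.
Cl₂ equivalent: 8.53 mg/L × 564,000 L = 4811 g.
Product at 10.7% available Cl: 4811 / 0.107 = 44,960 g.
Volume: 44,960 g ÷ 1.13 g/mL = 39,790 mL.

39.8 L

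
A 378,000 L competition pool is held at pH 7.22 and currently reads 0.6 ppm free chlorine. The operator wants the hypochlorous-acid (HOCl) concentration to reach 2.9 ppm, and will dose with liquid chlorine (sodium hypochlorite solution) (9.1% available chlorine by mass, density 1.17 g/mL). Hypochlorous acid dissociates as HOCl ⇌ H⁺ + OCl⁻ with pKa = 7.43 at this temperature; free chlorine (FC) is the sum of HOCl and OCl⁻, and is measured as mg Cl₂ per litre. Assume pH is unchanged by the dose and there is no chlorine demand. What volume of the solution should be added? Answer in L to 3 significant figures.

[OCl⁻]/[HOCl] = 10^(pH − pKa) = 10^(7.22 − 7.43) = 0.6166; fraction as HOCl = 1/(1 + 0.6166) = 0.6186.
Free chlorine required for 2.9 ppm HOCl: 2.9 / 0.6186 = 4.688 ppm.
FC to add: 4.688 − 0.6 = 4.088 mg/L as Cl₂.
Cl₂ equivalent: 4.088 mg/L × 378,000 L = 1545 g.
Product at 9.1% available Cl: 1545 / 0.091 = 16,980 g.
Volume: 16,980 g ÷ 1.17 g/mL = 14,510 mL.

14.5 L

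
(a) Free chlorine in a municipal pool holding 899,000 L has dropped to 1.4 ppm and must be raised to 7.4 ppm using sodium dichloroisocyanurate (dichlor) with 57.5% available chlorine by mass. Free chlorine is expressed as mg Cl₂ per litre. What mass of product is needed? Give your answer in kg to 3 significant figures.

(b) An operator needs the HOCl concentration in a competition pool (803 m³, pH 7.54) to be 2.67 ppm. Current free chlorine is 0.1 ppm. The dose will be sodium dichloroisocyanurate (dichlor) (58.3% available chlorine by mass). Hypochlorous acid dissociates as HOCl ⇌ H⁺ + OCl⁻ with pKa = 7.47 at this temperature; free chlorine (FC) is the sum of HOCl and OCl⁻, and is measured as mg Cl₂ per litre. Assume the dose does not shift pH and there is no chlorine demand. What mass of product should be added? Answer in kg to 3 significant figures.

(a) Chlorine deficit: 7.4 − 1.4 = 6 ppm = 6 mg/L as Cl₂.
(a) Cl₂ equivalent needed: 6 mg/L × 899,000 L = 5,394,000 mg = 5394 g.
(a) Product at 57.5% available chlorine: 5394 / 0.575 = 9381 g.

(b) Volume: 803 m³ = 803,000 L.
(b) [OCl⁻]/[HOCl] = 10^(pH − pKa) = 10^(7.54 − 7.47) = 1.175; fraction as HOCl = 1/(1 + 1.175) = 0.4598.
(b) Free chlorine required for 2.67 ppm HOCl: 2.67 / 0.4598 = 5.807 ppm.
(b) FC to add: 5.807 − 0.1 = 5.707 mg/L as Cl₂.
(b) Cl₂ equivalent: 5.707 mg/L × 803,000 L = 4583 g.
(b) Product at 58.3% available Cl: 4583 / 0.583 = 7861 g.

(a) 9.38 kg; (b) 7.86 kg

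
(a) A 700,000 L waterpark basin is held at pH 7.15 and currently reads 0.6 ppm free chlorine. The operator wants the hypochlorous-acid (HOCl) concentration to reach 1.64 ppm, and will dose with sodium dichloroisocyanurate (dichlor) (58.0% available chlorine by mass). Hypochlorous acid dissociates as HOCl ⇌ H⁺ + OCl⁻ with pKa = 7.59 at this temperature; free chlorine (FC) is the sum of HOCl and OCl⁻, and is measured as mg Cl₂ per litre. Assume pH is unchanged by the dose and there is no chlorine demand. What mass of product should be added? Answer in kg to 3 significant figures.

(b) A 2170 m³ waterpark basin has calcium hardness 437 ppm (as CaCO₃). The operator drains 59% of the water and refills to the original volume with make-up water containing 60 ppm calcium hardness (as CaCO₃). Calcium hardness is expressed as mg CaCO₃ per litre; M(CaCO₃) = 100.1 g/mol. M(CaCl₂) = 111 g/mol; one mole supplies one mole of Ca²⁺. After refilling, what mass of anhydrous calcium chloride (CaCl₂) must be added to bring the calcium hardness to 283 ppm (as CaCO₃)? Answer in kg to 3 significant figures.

(a) [OCl⁻]/[HOCl] = 10^(pH − pKa) = 10^(7.15 − 7.59) = 0.3631; fraction as HOCl = 1/(1 + 0.3631) = 0.7336.
(a) Free chlorine required for 1.64 ppm HOCl: 1.64 / 0.7336 = 2.235 ppm.
(a) FC to add: 2.235 − 0.6 = 1.635 mg/L as Cl₂.
(a) Cl₂ equivalent: 1.635 mg/L × 700,000 L = 1145 g.
(a) Product at 58.0% available Cl: 1145 / 0.58 = 1974 g.

(b) Volume: 2170 m³ = 2,170,000 L.
(b) After draining 59% and refilling: 437 × 0.41 + 60 × 0.59 = 214.57 ppm.
(b) Deficit to target: 283 − 214.57 = 68.43 mg/L.
(b) As CaCO₃: 68.43 mg/L × 2,170,000 L = 148,500 g; ÷ 100.1 = 1483 mol Ca²⁺.
(b) Mass: 1483 × 111 = 164,700 g.

(a) 1.97 kg; (b) 165 kg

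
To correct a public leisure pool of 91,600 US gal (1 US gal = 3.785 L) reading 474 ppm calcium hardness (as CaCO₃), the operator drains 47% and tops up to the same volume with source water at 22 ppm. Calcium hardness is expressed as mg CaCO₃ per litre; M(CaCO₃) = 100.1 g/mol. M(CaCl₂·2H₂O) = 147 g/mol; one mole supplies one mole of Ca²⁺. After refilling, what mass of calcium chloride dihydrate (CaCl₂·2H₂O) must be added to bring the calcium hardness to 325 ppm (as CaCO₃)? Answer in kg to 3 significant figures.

32.3 kg

Volume: 91,600 US gal × 3.785 L/gal = 346,706 L.
After draining 47% and refilling: 474 × 0.53 + 22 × 0.47 = 261.56 ppm.
Deficit to target: 325 − 261.56 = 63.44 mg/L.
As CaCO₃: 63.44 mg/L × 346,706 L = 22,000 g; ÷ 100.1 = 219.7 mol Ca²⁺.
Mass: 219.7 × 147 = 32,300 g.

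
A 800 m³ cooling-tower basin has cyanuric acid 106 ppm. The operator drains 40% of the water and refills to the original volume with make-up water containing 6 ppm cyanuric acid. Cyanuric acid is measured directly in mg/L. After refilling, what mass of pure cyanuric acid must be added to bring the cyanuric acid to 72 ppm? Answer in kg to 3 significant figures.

4.80 kg

Volume: 800 m³ = 800,000 L.
After draining 40% and refilling: 106 × 0.60 + 6 × 0.40 = 66 ppm.
Deficit to target: 72 − 66 = 6 mg/L.
Mass: 6 mg/L × 800,000 L = 4800 g cyanuric acid.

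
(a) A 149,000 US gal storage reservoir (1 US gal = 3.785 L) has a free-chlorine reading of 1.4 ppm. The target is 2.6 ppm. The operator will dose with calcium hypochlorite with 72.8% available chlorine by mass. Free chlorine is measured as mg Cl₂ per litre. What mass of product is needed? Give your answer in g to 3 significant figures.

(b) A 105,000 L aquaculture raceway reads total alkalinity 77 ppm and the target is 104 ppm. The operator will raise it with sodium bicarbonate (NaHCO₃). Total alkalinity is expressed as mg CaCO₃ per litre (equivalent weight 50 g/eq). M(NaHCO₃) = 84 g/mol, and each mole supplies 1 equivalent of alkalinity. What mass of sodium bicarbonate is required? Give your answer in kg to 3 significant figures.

(a) 930 g; (b) 4.76 kg

(a) Volume: 149,000 US gal × 3.785 L/gal = 563,965 L.
(a) Chlorine deficit: 2.6 − 1.4 = 1.2 ppm = 1.2 mg/L as Cl₂.
(a) Cl₂ equivalent needed: 1.2 mg/L × 563,965 L = 676,800 mg = 676.8 g.
(a) Product at 72.8% available chlorine: 676.8 / 0.728 = 929.6 g.

(b) Alkalinity to add: (104 − 77) = 27 mg/L as CaCO₃ × 105,000 L = 2835 g as CaCO₃.
(b) Equivalents: 2835 g ÷ 50 g/eq = 56.7 eq.
(b) NaHCO₃ supplies 1 eq per mole → 56.7 mol.
(b) Mass: 56.7 mol × 84 g/mol = 4763 g.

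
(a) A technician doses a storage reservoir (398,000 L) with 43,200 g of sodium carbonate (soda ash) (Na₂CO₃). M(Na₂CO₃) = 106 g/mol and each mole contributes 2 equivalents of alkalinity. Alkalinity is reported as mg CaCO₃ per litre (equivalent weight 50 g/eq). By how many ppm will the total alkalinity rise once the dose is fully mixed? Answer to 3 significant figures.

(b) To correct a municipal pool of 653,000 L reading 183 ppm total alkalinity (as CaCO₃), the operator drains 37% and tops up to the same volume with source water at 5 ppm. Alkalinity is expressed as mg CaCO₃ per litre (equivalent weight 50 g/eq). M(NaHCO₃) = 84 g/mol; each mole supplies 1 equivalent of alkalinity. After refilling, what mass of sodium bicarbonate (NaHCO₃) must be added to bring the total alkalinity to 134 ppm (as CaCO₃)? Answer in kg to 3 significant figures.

(a) 102 ppm; (b) 18.5 kg

(a) Moles of Na₂CO₃: 43,200 g ÷ 106 g/mol = 407.5 mol → 815.1 eq of alkalinity.
(a) As CaCO₃: 815.1 eq × 50 g/eq = 40,750 g.
(a) Rise: 40,750 g / 398,000 L × 1000 = 102.4 mg/L.

(b) After draining 37% and refilling: 183 × 0.63 + 5 × 0.37 = 117.14 ppm.
(b) Deficit to target: 134 − 117.14 = 16.86 mg/L.
(b) As CaCO₃: 16.86 mg/L × 653,000 L = 11,010 g; ÷ 50 g/eq ÷ 1 = 220.2 mol NaHCO₃.
(b) Mass: 220.2 × 84 = 18,500 g.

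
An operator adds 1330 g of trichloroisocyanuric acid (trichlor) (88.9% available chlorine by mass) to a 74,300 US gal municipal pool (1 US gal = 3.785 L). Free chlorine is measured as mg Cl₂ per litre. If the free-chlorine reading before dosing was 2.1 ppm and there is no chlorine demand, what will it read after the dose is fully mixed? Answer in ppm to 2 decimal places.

6.30 ppm

Volume: 74,300 US gal × 3.785 L/gal = 281,226 L.
Available chlorine delivered: 1330 g × 0.889 = 1182 g as Cl₂.
Concentration rise: 1182 g / 281,226 L = 4.204 mg/L = 4.20 ppm.
Final FC: 2.1 + 4.20 = 6.30 ppm.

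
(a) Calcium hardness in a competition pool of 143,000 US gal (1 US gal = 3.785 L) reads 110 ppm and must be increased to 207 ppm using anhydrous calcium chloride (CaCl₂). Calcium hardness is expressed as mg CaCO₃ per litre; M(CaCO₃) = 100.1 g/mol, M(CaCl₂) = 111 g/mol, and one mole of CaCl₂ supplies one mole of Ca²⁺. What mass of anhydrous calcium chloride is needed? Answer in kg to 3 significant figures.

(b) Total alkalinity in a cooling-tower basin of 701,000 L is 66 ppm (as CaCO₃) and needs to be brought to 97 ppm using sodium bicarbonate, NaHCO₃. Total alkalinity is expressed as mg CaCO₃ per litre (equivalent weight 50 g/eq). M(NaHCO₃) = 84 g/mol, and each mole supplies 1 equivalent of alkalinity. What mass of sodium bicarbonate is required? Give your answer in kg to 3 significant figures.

(a) Volume: 143,000 US gal × 3.785 L/gal = 541,255 L.
(a) Hardness to add: (207 − 110) = 97 mg/L as CaCO₃ × 541,255 L = 52,500 g as CaCO₃.
(a) Moles of Ca²⁺ (1 mol Ca²⁺ ≡ 1 mol CaCO₃): 52,500 / 100.1 g/mol = 524.5 mol.
(a) Mass of CaCl₂: 524.5 × 111 = 58,220 g.

(b) Alkalinity to add: (97 − 66) = 31 mg/L as CaCO₃ × 701,000 L = 21,730 g as CaCO₃.
(b) Equivalents: 21,730 g ÷ 50 g/eq = 434.6 eq.
(b) NaHCO₃ supplies 1 eq per mole → 434.6 mol.
(b) Mass: 434.6 mol × 84 g/mol = 36,510 g.

(a) 58.2 kg; (b) 36.5 kg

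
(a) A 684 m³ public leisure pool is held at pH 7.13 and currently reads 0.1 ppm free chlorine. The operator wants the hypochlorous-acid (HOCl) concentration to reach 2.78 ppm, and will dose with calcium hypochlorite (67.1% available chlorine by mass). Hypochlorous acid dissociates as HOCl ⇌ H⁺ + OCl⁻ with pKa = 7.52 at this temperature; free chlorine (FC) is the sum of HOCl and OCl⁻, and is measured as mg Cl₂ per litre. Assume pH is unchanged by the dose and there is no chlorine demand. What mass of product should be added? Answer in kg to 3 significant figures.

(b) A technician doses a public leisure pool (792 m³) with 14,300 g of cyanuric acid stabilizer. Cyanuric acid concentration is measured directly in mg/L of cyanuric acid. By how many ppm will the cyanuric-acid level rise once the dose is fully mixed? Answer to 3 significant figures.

(a) 3.89 kg; (b) 18.1 ppm

(a) Volume: 684 m³ = 684,000 L.
(a) [OCl⁻]/[HOCl] = 10^(pH − pKa) = 10^(7.13 − 7.52) = 0.4074; fraction as HOCl = 1/(1 + 0.4074) = 0.7105.
(a) Free chlorine required for 2.78 ppm HOCl: 2.78 / 0.7105 = 3.913 ppm.
(a) FC to add: 3.913 − 0.1 = 3.813 mg/L as Cl₂.
(a) Cl₂ equivalent: 3.813 mg/L × 684,000 L = 2608 g.
(a) Product at 67.1% available Cl: 2608 / 0.671 = 3886 g.

(b) Volume: 792 m³ = 792,000 L.
(b) Rise: 14,300 g / 792,000 L × 1000 = 18.06 mg/L.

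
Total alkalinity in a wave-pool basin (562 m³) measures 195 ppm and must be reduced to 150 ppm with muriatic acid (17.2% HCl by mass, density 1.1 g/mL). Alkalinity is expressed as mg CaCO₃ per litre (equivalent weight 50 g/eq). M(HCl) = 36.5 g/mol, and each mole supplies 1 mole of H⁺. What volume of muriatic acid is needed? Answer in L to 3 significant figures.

97.6 L

Volume: 562 m³ = 562,000 L.
Alkalinity to neutralize: (195 − 150) = 45 mg/L as CaCO₃ × 562,000 L = 25,290 g as CaCO₃.
Equivalents of H⁺ required: 25,290 ÷ 50 g/eq = 505.8 eq = 505.8 mol HCl.
Mass of HCl: 505.8 × 36.5 = 18,460 g.
Mass of 17.2% solution: 18,460 / 0.172 = 107,300 g.
Volume: 107,300 g ÷ 1.1 g/mL = 97,580 mL.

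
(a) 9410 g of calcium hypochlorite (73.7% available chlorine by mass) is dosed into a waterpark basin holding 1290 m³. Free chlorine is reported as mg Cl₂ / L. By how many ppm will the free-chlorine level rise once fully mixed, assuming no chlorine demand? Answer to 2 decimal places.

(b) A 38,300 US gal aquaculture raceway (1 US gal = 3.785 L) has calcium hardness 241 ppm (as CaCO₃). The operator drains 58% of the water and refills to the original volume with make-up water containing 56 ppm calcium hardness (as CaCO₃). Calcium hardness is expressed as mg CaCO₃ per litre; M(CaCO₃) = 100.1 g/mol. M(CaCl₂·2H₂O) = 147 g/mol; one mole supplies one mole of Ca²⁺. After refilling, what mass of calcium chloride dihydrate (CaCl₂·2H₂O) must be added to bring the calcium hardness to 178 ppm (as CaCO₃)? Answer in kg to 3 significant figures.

(a) 5.38 ppm; (b) 9.43 kg

(a) Volume: 1290 m³ = 1,290,000 L.
(a) Available chlorine delivered: 9410 g × 0.737 = 6935 g as Cl₂.
(a) Concentration rise: 6935 g / 1,290,000 L = 5.376 mg/L = 5.38 ppm.

(b) Volume: 38,300 US gal × 3.785 L/gal = 144,966 L.
(b) After draining 58% and refilling: 241 × 0.42 + 56 × 0.58 = 133.7 ppm.
(b) Deficit to target: 178 − 133.7 = 44.3 mg/L.
(b) As CaCO₃: 44.3 mg/L × 144,966 L = 6422 g; ÷ 100.1 = 64.16 mol Ca²⁺.
(b) Mass: 64.16 × 147 = 9431 g.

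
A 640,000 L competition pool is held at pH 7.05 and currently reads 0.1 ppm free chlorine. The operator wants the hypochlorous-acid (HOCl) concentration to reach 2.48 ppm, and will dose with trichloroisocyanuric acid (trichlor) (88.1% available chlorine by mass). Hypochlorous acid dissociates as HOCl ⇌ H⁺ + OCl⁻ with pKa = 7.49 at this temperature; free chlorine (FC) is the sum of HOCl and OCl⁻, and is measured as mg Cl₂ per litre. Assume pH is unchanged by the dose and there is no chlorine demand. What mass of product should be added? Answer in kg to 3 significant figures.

[OCl⁻]/[HOCl] = 10^(pH − pKa) = 10^(7.05 − 7.49) = 0.3631; fraction as HOCl = 1/(1 + 0.3631) = 0.7336.
Free chlorine required for 2.48 ppm HOCl: 2.48 / 0.7336 = 3.38 ppm.
FC to add: 3.38 − 0.1 = 3.28 mg/L as Cl₂.
Cl₂ equivalent: 3.28 mg/L × 640,000 L = 2099 g.
Product at 88.1% available Cl: 2099 / 0.881 = 2383 g.

2.38 kg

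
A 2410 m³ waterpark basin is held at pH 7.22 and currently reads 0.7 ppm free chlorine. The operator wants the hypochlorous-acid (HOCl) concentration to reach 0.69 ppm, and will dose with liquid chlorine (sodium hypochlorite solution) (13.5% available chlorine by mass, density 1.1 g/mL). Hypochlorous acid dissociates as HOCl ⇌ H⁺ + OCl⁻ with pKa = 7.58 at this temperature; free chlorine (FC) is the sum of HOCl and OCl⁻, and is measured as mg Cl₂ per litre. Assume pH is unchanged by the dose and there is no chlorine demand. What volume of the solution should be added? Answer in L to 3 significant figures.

4.73 L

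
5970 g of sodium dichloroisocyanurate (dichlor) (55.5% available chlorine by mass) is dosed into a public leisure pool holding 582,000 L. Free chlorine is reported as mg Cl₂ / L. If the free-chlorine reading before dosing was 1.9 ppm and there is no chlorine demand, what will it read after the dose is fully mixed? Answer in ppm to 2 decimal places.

7.59 ppm

Available chlorine delivered: 5970 g × 0.555 = 3313 g as Cl₂.
Concentration rise: 3313 g / 582,000 L = 5.693 mg/L = 5.69 ppm.
Final FC: 1.9 + 5.69 = 7.59 ppm.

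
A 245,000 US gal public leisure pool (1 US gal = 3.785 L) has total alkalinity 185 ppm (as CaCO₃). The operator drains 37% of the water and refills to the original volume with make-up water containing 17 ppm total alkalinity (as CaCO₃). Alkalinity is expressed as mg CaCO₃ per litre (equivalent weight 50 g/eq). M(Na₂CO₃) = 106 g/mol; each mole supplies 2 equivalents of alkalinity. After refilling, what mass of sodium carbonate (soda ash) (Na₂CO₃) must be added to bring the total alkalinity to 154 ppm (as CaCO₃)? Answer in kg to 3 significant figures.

Volume: 245,000 US gal × 3.785 L/gal = 927,325 L.
After draining 37% and refilling: 185 × 0.63 + 17 × 0.37 = 122.84 ppm.
Deficit to target: 154 − 122.84 = 31.16 mg/L.
As CaCO₃: 31.16 mg/L × 927,325 L = 28,900 g; ÷ 50 g/eq ÷ 2 = 289 mol Na₂CO₃.
Mass: 289 × 106 = 30,630 g.

30.6 kg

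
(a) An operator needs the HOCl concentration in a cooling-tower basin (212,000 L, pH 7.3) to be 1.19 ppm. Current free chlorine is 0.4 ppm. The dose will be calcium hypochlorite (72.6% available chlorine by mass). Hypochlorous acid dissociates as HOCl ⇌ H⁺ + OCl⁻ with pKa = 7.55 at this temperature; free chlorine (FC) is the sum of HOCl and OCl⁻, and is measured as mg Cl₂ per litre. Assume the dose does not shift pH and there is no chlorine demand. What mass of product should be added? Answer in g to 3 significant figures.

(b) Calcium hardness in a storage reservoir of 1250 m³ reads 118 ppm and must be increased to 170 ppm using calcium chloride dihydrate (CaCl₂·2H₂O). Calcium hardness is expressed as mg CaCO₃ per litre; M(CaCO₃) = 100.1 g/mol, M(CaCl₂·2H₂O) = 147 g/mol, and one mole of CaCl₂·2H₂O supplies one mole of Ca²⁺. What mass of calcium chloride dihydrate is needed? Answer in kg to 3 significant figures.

(a) 426 g; (b) 95.5 kg

(a) [OCl⁻]/[HOCl] = 10^(pH − pKa) = 10^(7.3 − 7.55) = 0.5623; fraction as HOCl = 1/(1 + 0.5623) = 0.6401.
(a) Free chlorine required for 1.19 ppm HOCl: 1.19 / 0.6401 = 1.859 ppm.
(a) FC to add: 1.859 − 0.4 = 1.459 mg/L as Cl₂.
(a) Cl₂ equivalent: 1.459 mg/L × 212,000 L = 309.3 g.
(a) Product at 72.6% available Cl: 309.3 / 0.726 = 426.1 g.

(b) Volume: 1250 m³ = 1,250,000 L.
(b) Hardness to add: (170 − 118) = 52 mg/L as CaCO₃ × 1,250,000 L = 65,000 g as CaCO₃.
(b) Moles of Ca²⁺ (1 mol Ca²⁺ ≡ 1 mol CaCO₃): 65,000 / 100.1 g/mol = 649.4 mol.
(b) Mass of CaCl₂·2H₂O: 649.4 × 147 = 95,450 g.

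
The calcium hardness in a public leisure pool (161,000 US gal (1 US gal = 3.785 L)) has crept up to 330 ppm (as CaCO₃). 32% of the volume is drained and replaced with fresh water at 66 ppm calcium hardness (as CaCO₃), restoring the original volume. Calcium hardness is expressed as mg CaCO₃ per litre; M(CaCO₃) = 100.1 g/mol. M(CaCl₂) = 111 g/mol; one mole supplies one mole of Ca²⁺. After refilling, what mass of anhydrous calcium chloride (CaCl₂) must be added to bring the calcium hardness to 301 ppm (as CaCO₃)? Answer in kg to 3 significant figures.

37.5 kg

Volume: 161,000 US gal × 3.785 L/gal = 609,385 L.
After draining 32% and refilling: 330 × 0.68 + 66 × 0.32 = 245.52 ppm.
Deficit to target: 301 − 245.52 = 55.48 mg/L.
As CaCO₃: 55.48 mg/L × 609,385 L = 33,810 g; ÷ 100.1 = 337.7 mol Ca²⁺.
Mass: 337.7 × 111 = 37,490 g.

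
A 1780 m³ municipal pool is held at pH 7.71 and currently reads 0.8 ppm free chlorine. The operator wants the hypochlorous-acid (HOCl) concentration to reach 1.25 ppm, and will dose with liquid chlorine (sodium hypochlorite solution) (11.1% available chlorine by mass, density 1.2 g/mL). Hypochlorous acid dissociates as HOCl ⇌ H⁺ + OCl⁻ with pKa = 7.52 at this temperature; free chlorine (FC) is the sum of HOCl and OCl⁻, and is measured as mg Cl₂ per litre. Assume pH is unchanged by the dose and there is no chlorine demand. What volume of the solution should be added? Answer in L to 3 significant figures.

31.9 L

Volume: 1780 m³ = 1,780,000 L.
[OCl⁻]/[HOCl] = 10^(pH − pKa) = 10^(7.71 − 7.52) = 1.549; fraction as HOCl = 1/(1 + 1.549) = 0.3923.
Free chlorine required for 1.25 ppm HOCl: 1.25 / 0.3923 = 3.186 ppm.
FC to add: 3.186 − 0.8 = 2.386 mg/L as Cl₂.
Cl₂ equivalent: 2.386 mg/L × 1,780,000 L = 4247 g.
Product at 11.1% available Cl: 4247 / 0.111 = 38,260 g.
Volume: 38,260 g ÷ 1.2 g/mL = 31,890 mL.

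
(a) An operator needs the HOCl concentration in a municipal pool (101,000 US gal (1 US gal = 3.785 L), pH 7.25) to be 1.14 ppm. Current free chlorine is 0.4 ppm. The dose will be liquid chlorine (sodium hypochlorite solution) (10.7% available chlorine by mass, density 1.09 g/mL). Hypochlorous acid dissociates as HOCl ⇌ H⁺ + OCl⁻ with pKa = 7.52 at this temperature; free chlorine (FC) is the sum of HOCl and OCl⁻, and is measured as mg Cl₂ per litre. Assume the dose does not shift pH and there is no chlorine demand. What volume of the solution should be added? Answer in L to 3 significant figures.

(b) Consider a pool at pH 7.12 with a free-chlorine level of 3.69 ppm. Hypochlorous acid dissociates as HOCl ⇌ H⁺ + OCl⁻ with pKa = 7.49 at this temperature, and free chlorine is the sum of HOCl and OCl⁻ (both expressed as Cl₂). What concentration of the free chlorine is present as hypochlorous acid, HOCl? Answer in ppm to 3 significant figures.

(a) 4.43 L; (b) 2.59 ppm

(a) Volume: 101,000 US gal × 3.785 L/gal = 382,285 L.
(a) [OCl⁻]/[HOCl] = 10^(pH − pKa) = 10^(7.25 − 7.52) = 0.537; fraction as HOCl = 1/(1 + 0.537) = 0.6506.
(a) Free chlorine required for 1.14 ppm HOCl: 1.14 / 0.6506 = 1.752 ppm.
(a) FC to add: 1.752 − 0.4 = 1.352 mg/L as Cl₂.
(a) Cl₂ equivalent: 1.352 mg/L × 382,285 L = 516.9 g.
(a) Product at 10.7% available Cl: 516.9 / 0.107 = 4831 g.
(a) Volume: 4831 g ÷ 1.09 g/mL = 4432 mL.

(b) [OCl⁻]/[HOCl] = 10^(pH − pKa) = 10^(7.12 − 7.49) = 10^-0.37 = 0.4266.
(b) Fraction as HOCl = 1 / (1 + 0.4266) = 0.701.
(b) HOCl = 0.701 × 3.69 ppm = 2.587 ppm.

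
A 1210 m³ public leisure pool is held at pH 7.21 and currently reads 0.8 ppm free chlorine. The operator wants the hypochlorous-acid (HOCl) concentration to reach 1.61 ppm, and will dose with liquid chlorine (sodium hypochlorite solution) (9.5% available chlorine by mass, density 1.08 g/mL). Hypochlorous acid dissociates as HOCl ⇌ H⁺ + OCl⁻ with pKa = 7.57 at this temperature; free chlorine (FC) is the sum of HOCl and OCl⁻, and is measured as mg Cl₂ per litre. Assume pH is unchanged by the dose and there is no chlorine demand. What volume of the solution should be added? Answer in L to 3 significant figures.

Volume: 1210 m³ = 1,210,000 L.
[OCl⁻]/[HOCl] = 10^(pH − pKa) = 10^(7.21 − 7.57) = 0.4365; fraction as HOCl = 1/(1 + 0.4365) = 0.6961.
Free chlorine required for 1.61 ppm HOCl: 1.61 / 0.6961 = 2.313 ppm.
FC to add: 2.313 − 0.8 = 1.513 mg/L as Cl₂.
Cl₂ equivalent: 1.513 mg/L × 1,210,000 L = 1830 g.
Product at 9.5% available Cl: 1830 / 0.095 = 19,270 g.
Volume: 19,270 g ÷ 1.08 g/mL = 17,840 mL.

17.8 L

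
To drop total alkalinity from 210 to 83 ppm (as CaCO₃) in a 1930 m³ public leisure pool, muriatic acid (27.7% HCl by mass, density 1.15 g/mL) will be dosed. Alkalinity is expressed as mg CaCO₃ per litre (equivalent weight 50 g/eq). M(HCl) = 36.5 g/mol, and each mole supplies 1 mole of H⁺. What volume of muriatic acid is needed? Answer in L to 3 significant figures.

562 L

Volume: 1930 m³ = 1,930,000 L.
Alkalinity to neutralize: (210 − 83) = 127 mg/L as CaCO₃ × 1,930,000 L = 245,100 g as CaCO₃.
Equivalents of H⁺ required: 245,100 ÷ 50 g/eq = 4902 eq = 4902 mol HCl.
Mass of HCl: 4902 × 36.5 = 178,900 g.
Mass of 27.7% solution: 178,900 / 0.277 = 646,000 g.
Volume: 646,000 g ÷ 1.15 g/mL = 561,700 mL.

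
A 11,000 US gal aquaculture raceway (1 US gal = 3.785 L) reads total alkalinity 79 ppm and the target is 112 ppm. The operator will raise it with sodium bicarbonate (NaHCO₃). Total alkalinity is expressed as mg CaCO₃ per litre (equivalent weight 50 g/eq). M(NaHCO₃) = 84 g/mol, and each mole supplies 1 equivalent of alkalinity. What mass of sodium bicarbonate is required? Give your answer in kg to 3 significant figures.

2.31 kg

Volume: 11,000 US gal × 3.785 L/gal = 41,635 L.
Alkalinity to add: (112 − 79) = 33 mg/L as CaCO₃ × 41,635 L = 1374 g as CaCO₃.
Equivalents: 1374 g ÷ 50 g/eq = 27.48 eq.
NaHCO₃ supplies 1 eq per mole → 27.48 mol.
Mass: 27.48 mol × 84 g/mol = 2308 g.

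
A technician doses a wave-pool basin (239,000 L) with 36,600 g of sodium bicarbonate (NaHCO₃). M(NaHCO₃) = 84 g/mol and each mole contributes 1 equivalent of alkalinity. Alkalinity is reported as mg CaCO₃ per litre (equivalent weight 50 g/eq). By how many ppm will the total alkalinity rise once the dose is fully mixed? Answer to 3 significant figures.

Moles of NaHCO₃: 36,600 g ÷ 84 g/mol = 435.7 mol → 435.7 eq of alkalinity.
As CaCO₃: 435.7 eq × 50 g/eq = 21,790 g.
Rise: 21,790 g / 239,000 L × 1000 = 91.15 mg/L.

91.2 ppm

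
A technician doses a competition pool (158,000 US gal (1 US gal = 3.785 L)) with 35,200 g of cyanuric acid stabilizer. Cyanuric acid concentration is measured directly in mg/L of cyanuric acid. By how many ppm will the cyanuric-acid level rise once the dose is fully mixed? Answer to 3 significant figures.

Volume: 158,000 US gal × 3.785 L/gal = 598,030 L.
Rise: 35,200 g / 598,030 L × 1000 = 58.86 mg/L.

58.9 ppm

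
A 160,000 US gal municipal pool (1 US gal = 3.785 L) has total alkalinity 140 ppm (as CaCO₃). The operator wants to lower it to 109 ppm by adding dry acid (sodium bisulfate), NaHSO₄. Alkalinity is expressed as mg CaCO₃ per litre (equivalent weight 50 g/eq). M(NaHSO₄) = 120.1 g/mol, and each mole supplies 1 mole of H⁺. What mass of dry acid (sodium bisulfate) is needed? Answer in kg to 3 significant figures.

Volume: 160,000 US gal × 3.785 L/gal = 605,600 L.
Alkalinity to neutralize: (140 − 109) = 31 mg/L as CaCO₃ × 605,600 L = 18,770 g as CaCO₃.
Equivalents of H⁺ required: 18,770 ÷ 50 g/eq = 375.5 eq = 375.5 mol NaHSO₄.
Mass of NaHSO₄: 375.5 × 120.1 = 45,090 g.

45.1 kg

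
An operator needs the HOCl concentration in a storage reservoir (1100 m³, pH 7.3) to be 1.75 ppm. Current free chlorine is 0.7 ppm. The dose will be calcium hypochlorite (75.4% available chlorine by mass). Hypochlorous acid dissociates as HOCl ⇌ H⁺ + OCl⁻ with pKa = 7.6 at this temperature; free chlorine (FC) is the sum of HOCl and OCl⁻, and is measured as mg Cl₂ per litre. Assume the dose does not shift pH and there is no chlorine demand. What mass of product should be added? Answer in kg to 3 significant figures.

Volume: 1100 m³ = 1,100,000 L.
[OCl⁻]/[HOCl] = 10^(pH − pKa) = 10^(7.3 − 7.6) = 0.5012; fraction as HOCl = 1/(1 + 0.5012) = 0.6661.
Free chlorine required for 1.75 ppm HOCl: 1.75 / 0.6661 = 2.627 ppm.
FC to add: 2.627 − 0.7 = 1.927 mg/L as Cl₂.
Cl₂ equivalent: 1.927 mg/L × 1,100,000 L = 2120 g.
Product at 75.4% available Cl: 2120 / 0.754 = 2811 g.

2.81 kg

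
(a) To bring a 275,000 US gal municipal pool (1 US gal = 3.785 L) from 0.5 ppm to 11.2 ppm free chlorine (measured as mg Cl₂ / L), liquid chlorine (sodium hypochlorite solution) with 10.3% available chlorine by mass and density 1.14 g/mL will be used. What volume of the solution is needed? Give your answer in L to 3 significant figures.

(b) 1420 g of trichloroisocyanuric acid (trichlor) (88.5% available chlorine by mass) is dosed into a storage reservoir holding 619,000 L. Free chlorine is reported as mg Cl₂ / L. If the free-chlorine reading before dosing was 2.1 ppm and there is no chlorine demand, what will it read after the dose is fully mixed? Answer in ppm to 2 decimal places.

(a) 94.9 L; (b) 4.13 ppm

(a) Volume: 275,000 US gal × 3.785 L/gal = 1,040,875 L.
(a) Chlorine deficit: 11.2 − 0.5 = 10.7 ppm = 10.7 mg/L as Cl₂.
(a) Cl₂ equivalent needed: 10.7 mg/L × 1,040,875 L = 11,140,000 mg = 11,140 g.
(a) Product at 10.3% available chlorine: 11,140 / 0.103 = 108,100 g.
(a) Volume at density 1.14 g/mL: 108,100 g ÷ 1.14 g/mL = 94,850 mL.

(b) Available chlorine delivered: 1420 g × 0.885 = 1257 g as Cl₂.
(b) Concentration rise: 1257 g / 619,000 L = 2.03 mg/L = 2.03 ppm.
(b) Final FC: 2.1 + 2.03 = 4.13 ppm.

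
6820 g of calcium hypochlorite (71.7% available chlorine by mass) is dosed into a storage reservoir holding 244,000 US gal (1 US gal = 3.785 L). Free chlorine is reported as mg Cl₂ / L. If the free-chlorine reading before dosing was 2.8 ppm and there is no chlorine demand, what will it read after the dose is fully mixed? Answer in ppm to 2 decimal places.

8.09 ppm

Volume: 244,000 US gal × 3.785 L/gal = 923,540 L.
Available chlorine delivered: 6820 g × 0.717 = 4890 g as Cl₂.
Concentration rise: 4890 g / 923,540 L = 5.295 mg/L = 5.29 ppm.
Final FC: 2.8 + 5.29 = 8.09 ppm.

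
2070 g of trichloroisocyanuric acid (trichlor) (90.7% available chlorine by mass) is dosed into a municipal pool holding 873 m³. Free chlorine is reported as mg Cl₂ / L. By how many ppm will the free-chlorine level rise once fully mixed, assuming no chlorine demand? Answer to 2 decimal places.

Volume: 873 m³ = 873,000 L.
Available chlorine delivered: 2070 g × 0.907 = 1877 g as Cl₂.
Concentration rise: 1877 g / 873,000 L = 2.151 mg/L = 2.15 ppm.

2.15 ppm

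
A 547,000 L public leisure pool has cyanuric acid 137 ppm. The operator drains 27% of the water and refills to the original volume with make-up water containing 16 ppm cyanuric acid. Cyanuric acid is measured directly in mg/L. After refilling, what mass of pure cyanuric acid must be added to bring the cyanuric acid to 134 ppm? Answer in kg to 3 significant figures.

After draining 27% and refilling: 137 × 0.73 + 16 × 0.27 = 104.33 ppm.
Deficit to target: 134 − 104.33 = 29.67 mg/L.
Mass: 29.67 mg/L × 547,000 L = 16,230 g cyanuric acid.

16.2 kg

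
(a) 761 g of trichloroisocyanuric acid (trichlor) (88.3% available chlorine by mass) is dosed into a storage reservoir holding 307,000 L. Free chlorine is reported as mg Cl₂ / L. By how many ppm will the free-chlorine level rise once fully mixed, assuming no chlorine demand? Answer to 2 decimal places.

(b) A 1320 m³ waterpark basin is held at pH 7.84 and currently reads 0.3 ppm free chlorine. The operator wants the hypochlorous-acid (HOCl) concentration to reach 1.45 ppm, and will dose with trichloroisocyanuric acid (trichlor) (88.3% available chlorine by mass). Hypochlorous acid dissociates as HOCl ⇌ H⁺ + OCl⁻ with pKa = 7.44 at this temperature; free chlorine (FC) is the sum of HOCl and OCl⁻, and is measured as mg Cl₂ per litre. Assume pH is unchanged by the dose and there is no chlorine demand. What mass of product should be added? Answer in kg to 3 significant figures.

(a) 2.19 ppm; (b) 7.16 kg

(a) Available chlorine delivered: 761 g × 0.883 = 672 g as Cl₂.
(a) Concentration rise: 672 g / 307,000 L = 2.189 mg/L = 2.19 ppm.

(b) Volume: 1320 m³ = 1,320,000 L.
(b) [OCl⁻]/[HOCl] = 10^(pH − pKa) = 10^(7.84 − 7.44) = 2.512; fraction as HOCl = 1/(1 + 2.512) = 0.2847.
(b) Free chlorine required for 1.45 ppm HOCl: 1.45 / 0.2847 = 5.092 ppm.
(b) FC to add: 5.092 − 0.3 = 4.792 mg/L as Cl₂.
(b) Cl₂ equivalent: 4.792 mg/L × 1,320,000 L = 6326 g.
(b) Product at 88.3% available Cl: 6326 / 0.883 = 7164 g.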